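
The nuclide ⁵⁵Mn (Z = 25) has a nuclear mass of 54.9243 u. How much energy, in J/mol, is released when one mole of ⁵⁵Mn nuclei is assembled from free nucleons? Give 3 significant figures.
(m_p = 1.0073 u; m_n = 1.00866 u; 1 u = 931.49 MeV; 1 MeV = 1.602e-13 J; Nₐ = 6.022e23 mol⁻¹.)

4.65e+13 J/mol

Mass of separated nucleons = 25(1.0073) + 30(1.00866) = 25.1825 + 30.25980 = 55.44230 u
Mass defect Δm = 55.44230 − 54.9243 = 0.51800 u
E_B = 0.51800 × 931.49 = 482.512 MeV
Per nucleus in joules: 482.512 MeV × 1.602e-13 J/MeV = 7.7298e-11 J
Per mole: 7.7298e-11 J × 6.022e23 mol⁻¹ = 4.6549e+13 J/mol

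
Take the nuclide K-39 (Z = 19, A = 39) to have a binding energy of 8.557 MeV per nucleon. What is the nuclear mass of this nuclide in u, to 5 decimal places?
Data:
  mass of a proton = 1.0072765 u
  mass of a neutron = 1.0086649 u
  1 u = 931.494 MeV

38.95329 u

Total binding energy = 39 × 8.557 = 333.723 MeV
Mass defect = 333.723 MeV / (931.494 MeV/u) = 0.3582664 u
Constituent mass = 19(1.0072765) + 20(1.0086649) = 39.3115515 u
Nuclear mass = 39.3115515 − 0.3582664 = 38.9532851 u ≈ 38.95329 u (to 5 decimal places)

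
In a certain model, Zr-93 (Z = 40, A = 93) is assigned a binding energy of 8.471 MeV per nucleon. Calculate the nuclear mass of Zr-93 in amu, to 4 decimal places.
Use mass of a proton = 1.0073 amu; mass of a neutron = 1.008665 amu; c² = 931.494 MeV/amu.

Total binding energy = 93 × 8.471 = 787.803 MeV
Mass defect = 787.803 MeV / (931.494 MeV/amu) = 0.845741 amu
Constituent mass = 40(1.0073) + 53(1.008665) = 93.751245 amu
Nuclear mass = 93.751245 − 0.845741 = 92.905504 amu ≈ 92.9055 amu (to 4 decimal places)

92.9055 amu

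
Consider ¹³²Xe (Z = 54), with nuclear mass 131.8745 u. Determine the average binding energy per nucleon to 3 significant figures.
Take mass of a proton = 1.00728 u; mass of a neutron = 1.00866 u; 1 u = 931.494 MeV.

8.43 MeV/nucleon

With 54 protons and 78 neutrons (A = 132):
Σm = 54·m_p + 78·m_n = 54.39312 + 78.67548 = 133.06860 u
Δm = 133.06860 − 131.8745 = 1.19410 u
Binding energy = Δm·c² = 1.19410 × 931.494 MeV/u = 1112.297 MeV
Dividing by A = 132 gives 8.426 MeV per nucleon.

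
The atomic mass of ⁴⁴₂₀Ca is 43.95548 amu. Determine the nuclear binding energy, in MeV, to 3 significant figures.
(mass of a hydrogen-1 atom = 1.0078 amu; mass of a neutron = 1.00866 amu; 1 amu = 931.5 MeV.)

The nucleus contains 20 protons and 44 − 20 = 24 neutrons.
Total constituent mass: 20 × 1.0078 + 24 × 1.00866 = 44.36384 amu
The mass defect is 44.36384 − 43.95548 = 0.40836 amu.
E_B = 0.40836 × 931.5 = 380.387 MeV

380 MeV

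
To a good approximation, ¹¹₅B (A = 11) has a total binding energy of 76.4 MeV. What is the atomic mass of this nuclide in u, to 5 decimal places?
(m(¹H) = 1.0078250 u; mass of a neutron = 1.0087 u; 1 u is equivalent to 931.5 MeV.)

Mass defect = 76.4 MeV / (931.5 MeV/u) = 0.0820183 u
Constituent mass = 5(1.0078250) + 6(1.0087) = 11.0913250 u
Atomic mass = 11.0913250 − 0.0820183 = 11.0093067 u ≈ 11.00931 u (to 5 decimal places)

11.00931 u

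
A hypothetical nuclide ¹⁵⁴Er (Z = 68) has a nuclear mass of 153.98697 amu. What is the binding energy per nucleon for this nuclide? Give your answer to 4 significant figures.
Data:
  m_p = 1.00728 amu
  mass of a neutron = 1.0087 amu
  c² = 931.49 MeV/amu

7.599 MeV/nucleon

Z = 68, so N = A − Z = 154 − 68 = 86.
Σm = 68·m_p + 86·m_n = 68.49504 + 86.7482 = 155.24324 amu
The mass defect is 155.24324 − 153.98697 = 1.25627 amu.
Binding energy = Δm·c² = 1.25627 × 931.49 MeV/amu = 1170.20 MeV
Dividing by A = 154 gives 7.599 MeV per nucleon.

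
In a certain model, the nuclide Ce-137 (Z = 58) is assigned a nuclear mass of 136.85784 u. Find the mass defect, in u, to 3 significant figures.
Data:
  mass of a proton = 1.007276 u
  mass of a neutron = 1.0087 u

Z = 58, so N = A − Z = 137 − 58 = 79.
Mass of separated nucleons = 58(1.007276) + 79(1.0087) = 58.422008 + 79.6873 = 138.109308 u
Mass defect Δm = 138.109308 − 136.85784 = 1.251468 u

1.25 u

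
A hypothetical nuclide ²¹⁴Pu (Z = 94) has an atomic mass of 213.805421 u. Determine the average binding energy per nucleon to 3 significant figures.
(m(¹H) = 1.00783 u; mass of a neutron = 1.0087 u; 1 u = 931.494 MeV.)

8.59 MeV/nucleon

Total constituent mass: 94 × 1.00783 + 120 × 1.0087 = 215.78002 u
The mass defect is 215.78002 − 213.805421 = 1.974599 u.
Converting to energy: 1.974599 u × 931.494 MeV/u = 1839.327 MeV
BE/A = 1839.327 MeV / 214 = 8.59499 MeV/nucleon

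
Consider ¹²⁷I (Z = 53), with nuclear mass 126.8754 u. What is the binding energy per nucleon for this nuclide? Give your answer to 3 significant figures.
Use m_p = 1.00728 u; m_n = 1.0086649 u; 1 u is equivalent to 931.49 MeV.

8.45 MeV/nucleon

The nucleus contains 53 protons and 127 − 53 = 74 neutrons.
Mass of separated nucleons = 53(1.00728) + 74(1.0086649) = 53.38584 + 74.6412026 = 128.0270426 u
Mass defect Δm = 128.0270426 − 126.8754 = 1.1516426 u
Converting to energy: 1.1516426 u × 931.49 MeV/u = 1072.74 MeV
Per nucleon: 1072.74 / 127 = 8.447 MeV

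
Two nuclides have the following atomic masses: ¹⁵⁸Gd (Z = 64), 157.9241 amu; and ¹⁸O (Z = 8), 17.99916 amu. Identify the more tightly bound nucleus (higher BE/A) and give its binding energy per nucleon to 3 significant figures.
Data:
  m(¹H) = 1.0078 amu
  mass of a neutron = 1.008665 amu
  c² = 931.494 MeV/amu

¹⁵⁸Gd: Σm = 64(1.0078) + 94(1.008665) = 159.313710 amu; Δm = 1.389610 amu; E_B = 1294.4 MeV; E_B/A = 8.192 MeV
¹⁸O: Σm = 8(1.0078) + 10(1.008665) = 18.149050 amu; Δm = 0.149890 amu; E_B = 139.62 MeV; E_B/A = 7.757 MeV
¹⁵⁸Gd has the higher binding energy per nucleon, so it is the more tightly bound nucleus.

¹⁵⁸Gd; 8.19 MeV/nucleon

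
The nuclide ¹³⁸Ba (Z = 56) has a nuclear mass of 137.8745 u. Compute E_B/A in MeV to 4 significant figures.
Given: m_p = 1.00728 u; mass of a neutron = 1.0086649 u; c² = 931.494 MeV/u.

8.395 MeV/nucleon

The nucleus contains 56 protons and 138 − 56 = 82 neutrons.
Total constituent mass: 56 × 1.00728 + 82 × 1.0086649 = 139.1182018 u
The mass defect is 139.1182018 − 137.8745 = 1.2437018 u.
Binding energy = Δm·c² = 1.2437018 × 931.494 MeV/u = 1158.50 MeV
BE/A = 1158.50 MeV / 138 = 8.395 MeV/nucleon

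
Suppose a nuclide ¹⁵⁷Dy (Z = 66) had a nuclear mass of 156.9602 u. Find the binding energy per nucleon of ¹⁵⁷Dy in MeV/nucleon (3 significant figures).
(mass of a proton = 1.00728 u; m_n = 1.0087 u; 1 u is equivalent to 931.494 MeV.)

7.78 MeV/nucleon

With 66 protons and 91 neutrons (A = 157):
Mass of separated nucleons = 66(1.00728) + 91(1.0087) = 66.48048 + 91.7917 = 158.27218 u
Mass defect Δm = 158.27218 − 156.9602 = 1.31198 u
E_B = 1.31198 × 931.494 = 1222.10 MeV
Dividing by A = 157 gives 7.784 MeV per nucleon.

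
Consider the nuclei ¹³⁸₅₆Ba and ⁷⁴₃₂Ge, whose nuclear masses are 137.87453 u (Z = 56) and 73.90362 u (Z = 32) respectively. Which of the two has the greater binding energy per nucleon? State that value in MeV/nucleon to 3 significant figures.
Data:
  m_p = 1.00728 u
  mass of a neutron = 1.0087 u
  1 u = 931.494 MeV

¹³⁸₅₆Ba: Σm = 56(1.00728) + 82(1.0087) = 139.12108 u; Δm = 1.24655 u; E_B = 1161.2 MeV; E_B/A = 8.414 MeV
⁷⁴₃₂Ge: Σm = 32(1.00728) + 42(1.0087) = 74.59836 u; Δm = 0.69474 u; E_B = 647.15 MeV; E_B/A = 8.745 MeV
⁷⁴₃₂Ge has the higher binding energy per nucleon, so it is the more tightly bound nucleus.

⁷⁴₃₂Ge; 8.75 MeV/nucleon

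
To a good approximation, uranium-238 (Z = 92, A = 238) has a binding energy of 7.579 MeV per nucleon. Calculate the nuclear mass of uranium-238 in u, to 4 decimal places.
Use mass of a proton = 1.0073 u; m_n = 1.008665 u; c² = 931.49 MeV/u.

238.0002 u

Total binding energy = 238 × 7.579 = 1803.802 MeV
Mass defect = 1803.802 MeV / (931.49 MeV/u) = 1.936470 u
Constituent mass = 92(1.0073) + 146(1.008665) = 239.936690 u
Nuclear mass = 239.936690 − 1.936470 = 238.000220 u ≈ 238.0002 u (to 4 decimal places)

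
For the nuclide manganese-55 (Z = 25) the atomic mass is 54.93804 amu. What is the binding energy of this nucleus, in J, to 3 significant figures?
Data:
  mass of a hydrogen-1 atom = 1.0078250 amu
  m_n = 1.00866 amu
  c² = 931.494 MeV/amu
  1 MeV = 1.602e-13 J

With 25 protons and 30 neutrons (A = 55):
Σm = 25·m(¹H) + 30·m_n = 25.1956250 + 30.25980 = 55.4554250 amu
Δm = 55.4554250 − 54.93804 = 0.5173850 amu
Converting to energy: 0.5173850 amu × 931.494 MeV/amu = 481.941 MeV
In joules: 481.941 MeV × 1.602e-13 J/MeV = 7.7207e-11 J

7.72e-11 J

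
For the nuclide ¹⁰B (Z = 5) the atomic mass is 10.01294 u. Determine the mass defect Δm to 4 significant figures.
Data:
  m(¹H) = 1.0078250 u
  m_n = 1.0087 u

Z = 5, so N = A − Z = 10 − 5 = 5.
Mass of separated nucleons = 5(1.0078250) + 5(1.0087) = 5.0391250 + 5.0435 = 10.0826250 u
Δm = 10.0826250 − 10.01294 = 0.0696850 u

0.06969 u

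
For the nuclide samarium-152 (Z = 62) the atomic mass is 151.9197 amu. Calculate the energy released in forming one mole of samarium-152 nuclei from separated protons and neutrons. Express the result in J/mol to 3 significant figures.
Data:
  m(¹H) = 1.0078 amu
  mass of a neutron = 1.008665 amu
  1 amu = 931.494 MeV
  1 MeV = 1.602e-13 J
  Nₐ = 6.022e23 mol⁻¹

1.21e+14 J/mol

With 62 protons and 90 neutrons (A = 152):
Mass of separated nucleons = 62(1.0078) + 90(1.008665) = 62.4836 + 90.779850 = 153.263450 amu
Δm = 153.263450 − 151.9197 = 1.343750 amu
Converting to energy: 1.343750 amu × 931.494 MeV/amu = 1251.70 MeV
Per nucleus in joules: 1251.70 MeV × 1.602e-13 J/MeV = 2.0052e-10 J
Per mole: 2.0052e-10 J × 6.022e23 mol⁻¹ = 1.2075e+14 J/mol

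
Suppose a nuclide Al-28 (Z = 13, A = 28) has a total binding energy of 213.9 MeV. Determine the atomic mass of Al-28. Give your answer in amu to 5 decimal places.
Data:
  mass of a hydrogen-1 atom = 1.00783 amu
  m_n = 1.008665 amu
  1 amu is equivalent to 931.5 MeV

28.00214 amu

Mass defect = 213.9 MeV / (931.5 MeV/amu) = 0.2296296 amu
Constituent mass = 13(1.00783) + 15(1.008665) = 28.231765 amu
Atomic mass = 28.231765 − 0.2296296 = 28.0021354 amu ≈ 28.00214 amu (to 5 decimal places)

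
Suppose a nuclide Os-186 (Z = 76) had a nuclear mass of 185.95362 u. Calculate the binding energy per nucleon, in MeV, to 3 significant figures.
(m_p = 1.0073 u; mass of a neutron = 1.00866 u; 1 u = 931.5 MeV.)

7.78 MeV/nucleon

Z = 76, so N = A − Z = 186 − 76 = 110.
Total constituent mass: 76 × 1.0073 + 110 × 1.00866 = 187.50740 u
Mass defect Δm = 187.50740 − 185.95362 = 1.55378 u
E_B = 1.55378 × 931.5 = 1447.35 MeV
Dividing by A = 186 gives 7.781 MeV per nucleon.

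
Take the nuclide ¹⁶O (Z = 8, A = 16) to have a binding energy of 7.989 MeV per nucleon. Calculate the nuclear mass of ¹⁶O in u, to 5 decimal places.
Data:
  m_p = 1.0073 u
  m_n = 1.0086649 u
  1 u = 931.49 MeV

15.99049 u

Total binding energy = 16 × 7.989 = 127.824 MeV
Mass defect = 127.824 MeV / (931.49 MeV/u) = 0.1372253 u
Constituent mass = 8(1.0073) + 8(1.0086649) = 16.1277192 u
Nuclear mass = 16.1277192 − 0.1372253 = 15.9904939 u ≈ 15.99049 u (to 5 decimal places)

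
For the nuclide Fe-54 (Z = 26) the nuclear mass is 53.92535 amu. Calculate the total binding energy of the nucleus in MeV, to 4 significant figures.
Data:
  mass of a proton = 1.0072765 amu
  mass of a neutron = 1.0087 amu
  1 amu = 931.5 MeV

472.7 MeV

The nucleus contains 26 protons and 54 − 26 = 28 neutrons.
Total constituent mass: 26 × 1.0072765 + 28 × 1.0087 = 54.4327890 amu
Mass defect Δm = 54.4327890 − 53.92535 = 0.5074390 amu
Binding energy = Δm·c² = 0.5074390 × 931.5 MeV/amu = 472.679 MeV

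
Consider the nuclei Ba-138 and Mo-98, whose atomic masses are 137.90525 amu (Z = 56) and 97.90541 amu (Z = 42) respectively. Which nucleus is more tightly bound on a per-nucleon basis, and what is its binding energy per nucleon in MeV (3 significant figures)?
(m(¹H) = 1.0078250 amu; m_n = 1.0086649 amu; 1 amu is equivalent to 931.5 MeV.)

Mo-98; 8.64 MeV/nucleon

Ba-138: Σm = 56(1.0078250) + 82(1.0086649) = 139.1487218 amu; Δm = 1.2434718 amu; E_B = 1158.3 MeV; E_B/A = 8.393 MeV
Mo-98: Σm = 42(1.0078250) + 56(1.0086649) = 98.8138844 amu; Δm = 0.9084744 amu; E_B = 846.24 MeV; E_B/A = 8.635 MeV
Mo-98 has the higher binding energy per nucleon, so it is the more tightly bound nucleus.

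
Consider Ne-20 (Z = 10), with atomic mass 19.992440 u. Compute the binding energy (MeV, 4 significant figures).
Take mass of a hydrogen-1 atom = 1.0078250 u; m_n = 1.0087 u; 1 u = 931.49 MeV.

With 10 protons and 10 neutrons (A = 20):
Mass of separated nucleons = 10(1.0078250) + 10(1.0087) = 10.0782500 + 10.0870 = 20.1652500 u
Mass defect Δm = 20.1652500 − 19.992440 = 0.1728100 u
Binding energy = Δm·c² = 0.1728100 × 931.49 MeV/u = 160.971 MeV

161.0 MeV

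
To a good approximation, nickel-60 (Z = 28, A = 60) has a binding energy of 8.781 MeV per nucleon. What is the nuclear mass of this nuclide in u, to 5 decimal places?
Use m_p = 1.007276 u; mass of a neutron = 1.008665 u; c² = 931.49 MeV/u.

59.91540 u

Total binding energy = 60 × 8.781 = 526.860 MeV
Mass defect = 526.860 MeV / (931.49 MeV/u) = 0.5656099 u
Constituent mass = 28(1.007276) + 32(1.008665) = 60.481008 u
Nuclear mass = 60.481008 − 0.5656099 = 59.9153981 u ≈ 59.91540 u (to 5 decimal places)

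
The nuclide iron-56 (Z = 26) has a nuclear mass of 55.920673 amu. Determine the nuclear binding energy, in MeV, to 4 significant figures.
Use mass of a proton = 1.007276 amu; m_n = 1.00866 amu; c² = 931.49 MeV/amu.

492.1 MeV

With 26 protons and 30 neutrons (A = 56):
Σm = 26·m_p + 30·m_n = 26.189176 + 30.25980 = 56.448976 amu
Δm = 56.448976 − 55.920673 = 0.528303 amu
Converting to energy: 0.528303 amu × 931.49 MeV/amu = 492.109 MeV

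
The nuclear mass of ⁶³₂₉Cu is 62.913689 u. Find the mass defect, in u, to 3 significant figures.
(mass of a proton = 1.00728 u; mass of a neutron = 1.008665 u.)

0.592 u

Mass of separated nucleons = 29(1.00728) + 34(1.008665) = 29.21112 + 34.294610 = 63.505730 u
The mass defect is 63.505730 − 62.913689 = 0.592041 u.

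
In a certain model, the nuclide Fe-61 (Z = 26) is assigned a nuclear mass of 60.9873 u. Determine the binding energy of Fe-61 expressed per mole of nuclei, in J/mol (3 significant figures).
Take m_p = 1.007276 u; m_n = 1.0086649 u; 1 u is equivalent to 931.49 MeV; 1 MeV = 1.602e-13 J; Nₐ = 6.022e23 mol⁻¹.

The nucleus contains 26 protons and 61 − 26 = 35 neutrons.
Mass of separated nucleons = 26(1.007276) + 35(1.0086649) = 26.189176 + 35.3032715 = 61.4924475 u
The mass defect is 61.4924475 − 60.9873 = 0.5051475 u.
E_B = 0.5051475 × 931.49 = 470.540 MeV
Per nucleus in joules: 470.540 MeV × 1.602e-13 J/MeV = 7.5381e-11 J
Per mole: 7.5381e-11 J × 6.022e23 mol⁻¹ = 4.5394e+13 J/mol

4.54e+13 J/mol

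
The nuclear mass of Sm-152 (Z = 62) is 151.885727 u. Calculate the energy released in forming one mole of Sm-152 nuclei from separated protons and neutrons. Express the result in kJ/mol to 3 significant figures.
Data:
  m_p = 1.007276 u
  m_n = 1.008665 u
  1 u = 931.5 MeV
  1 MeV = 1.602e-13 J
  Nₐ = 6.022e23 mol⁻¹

Total constituent mass: 62 × 1.007276 + 90 × 1.008665 = 153.230962 u
Δm = 153.230962 − 151.885727 = 1.345235 u
Converting to energy: 1.345235 u × 931.5 MeV/u = 1253.09 MeV
Per nucleus in joules: 1253.09 MeV × 1.602e-13 J/MeV = 2.0075e-10 J
Per mole: 2.0075e-10 J × 6.022e23 mol⁻¹ = 1.2089e+14 J/mol

1.21e+11 kJ/mol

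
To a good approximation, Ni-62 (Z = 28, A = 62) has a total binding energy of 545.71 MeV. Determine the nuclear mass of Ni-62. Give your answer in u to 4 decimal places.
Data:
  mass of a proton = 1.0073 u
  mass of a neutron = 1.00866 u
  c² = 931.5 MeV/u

61.9130 u

Mass defect = 545.71 MeV / (931.5 MeV/u) = 0.585840 u
Constituent mass = 28(1.0073) + 34(1.00866) = 62.49884 u
Nuclear mass = 62.49884 − 0.585840 = 61.913000 u ≈ 61.9130 u (to 4 decimal places)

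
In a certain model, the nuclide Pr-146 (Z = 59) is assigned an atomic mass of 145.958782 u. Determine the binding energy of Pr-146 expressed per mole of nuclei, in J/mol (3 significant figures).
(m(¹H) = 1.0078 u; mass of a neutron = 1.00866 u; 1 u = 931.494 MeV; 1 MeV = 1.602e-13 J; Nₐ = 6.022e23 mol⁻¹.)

1.13e+14 J/mol

Mass of separated nucleons = 59(1.0078) + 87(1.00866) = 59.4602 + 87.75342 = 147.21362 u
The mass defect is 147.21362 − 145.958782 = 1.254838 u.
E_B = 1.254838 × 931.494 = 1168.87 MeV
Per nucleus in joules: 1168.87 MeV × 1.602e-13 J/MeV = 1.8725e-10 J
Per mole: 1.8725e-10 J × 6.022e23 mol⁻¹ = 1.1276e+14 J/mol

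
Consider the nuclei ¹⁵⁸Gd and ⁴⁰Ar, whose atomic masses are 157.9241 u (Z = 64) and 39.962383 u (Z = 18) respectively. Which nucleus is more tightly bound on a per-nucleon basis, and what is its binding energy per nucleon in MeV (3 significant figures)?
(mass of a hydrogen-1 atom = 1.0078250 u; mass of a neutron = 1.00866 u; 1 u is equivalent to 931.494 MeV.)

¹⁵⁸Gd: Σm = 64(1.0078250) + 94(1.00866) = 159.3148400 u; Δm = 1.3907400 u; E_B = 1295.5 MeV; E_B/A = 8.199 MeV
⁴⁰Ar: Σm = 18(1.0078250) + 22(1.00866) = 40.3313700 u; Δm = 0.3689870 u; E_B = 343.71 MeV; E_B/A = 8.593 MeV
⁴⁰Ar has the higher binding energy per nucleon, so it is the more tightly bound nucleus.

⁴⁰Ar; 8.59 MeV/nucleon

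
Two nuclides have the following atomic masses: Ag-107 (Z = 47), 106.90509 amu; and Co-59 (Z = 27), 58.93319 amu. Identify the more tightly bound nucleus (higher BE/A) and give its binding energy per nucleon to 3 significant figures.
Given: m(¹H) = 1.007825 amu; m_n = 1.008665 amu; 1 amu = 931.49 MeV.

Ag-107: Σm = 47(1.007825) + 60(1.008665) = 107.887675 amu; Δm = 0.982585 amu; E_B = 915.27 MeV; E_B/A = 8.554 MeV
Co-59: Σm = 27(1.007825) + 32(1.008665) = 59.488555 amu; Δm = 0.555365 amu; E_B = 517.32 MeV; E_B/A = 8.768 MeV
Co-59 has the higher binding energy per nucleon, so it is the more tightly bound nucleus.

Co-59; 8.77 MeV/nucleon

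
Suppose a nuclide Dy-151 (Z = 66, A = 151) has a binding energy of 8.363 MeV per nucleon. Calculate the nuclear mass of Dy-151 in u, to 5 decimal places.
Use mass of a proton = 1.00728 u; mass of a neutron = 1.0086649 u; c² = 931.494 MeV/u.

Total binding energy = 151 × 8.363 = 1262.813 MeV
Mass defect = 1262.813 MeV / (931.494 MeV/u) = 1.3556856 u
Constituent mass = 66(1.00728) + 85(1.0086649) = 152.2169965 u
Nuclear mass = 152.2169965 − 1.3556856 = 150.8613109 u ≈ 150.86131 u (to 5 decimal places)

150.86131 u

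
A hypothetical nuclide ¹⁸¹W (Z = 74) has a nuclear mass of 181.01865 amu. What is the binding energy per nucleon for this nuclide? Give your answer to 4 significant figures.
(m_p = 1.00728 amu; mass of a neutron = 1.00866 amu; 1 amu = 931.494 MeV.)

7.445 MeV/nucleon

Z = 74, so N = A − Z = 181 − 74 = 107.
Mass of separated nucleons = 74(1.00728) + 107(1.00866) = 74.53872 + 107.92662 = 182.46534 amu
Mass defect Δm = 182.46534 − 181.01865 = 1.44669 amu
Converting to energy: 1.44669 amu × 931.494 MeV/amu = 1347.58 MeV
BE/A = 1347.58 MeV / 181 = 7.445 MeV/nucleon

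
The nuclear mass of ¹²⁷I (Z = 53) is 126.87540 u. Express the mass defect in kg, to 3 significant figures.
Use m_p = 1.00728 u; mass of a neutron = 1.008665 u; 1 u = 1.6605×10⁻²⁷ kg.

1.91e-27 kg

Total constituent mass: 53 × 1.00728 + 74 × 1.008665 = 128.027050 u
The mass defect is 128.027050 − 126.87540 = 1.151650 u.
In SI units: 1.151650 u × 1.6605×10⁻²⁷ kg/u = 1.9123e-27 kg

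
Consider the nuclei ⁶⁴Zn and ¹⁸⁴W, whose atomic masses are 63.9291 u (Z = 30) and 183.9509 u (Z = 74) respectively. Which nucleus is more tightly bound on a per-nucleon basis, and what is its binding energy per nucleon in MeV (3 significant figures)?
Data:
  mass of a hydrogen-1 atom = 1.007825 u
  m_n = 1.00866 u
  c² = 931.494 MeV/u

⁶⁴Zn: Σm = 30(1.007825) + 34(1.00866) = 64.529190 u; Δm = 0.600090 u; E_B = 558.98 MeV; E_B/A = 8.734 MeV
¹⁸⁴W: Σm = 74(1.007825) + 110(1.00866) = 185.531650 u; Δm = 1.580750 u; E_B = 1472.459 MeV; E_B/A = 8.002 MeV
⁶⁴Zn has the higher binding energy per nucleon, so it is the more tightly bound nucleus.

⁶⁴Zn; 8.73 MeV/nucleon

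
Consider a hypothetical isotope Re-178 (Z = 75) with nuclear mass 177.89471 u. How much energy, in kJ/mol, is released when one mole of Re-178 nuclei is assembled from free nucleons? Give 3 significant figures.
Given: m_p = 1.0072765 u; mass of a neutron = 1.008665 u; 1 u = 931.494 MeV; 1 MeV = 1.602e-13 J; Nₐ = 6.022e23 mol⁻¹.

1.39e+11 kJ/mol

Total constituent mass: 75 × 1.0072765 + 103 × 1.008665 = 179.4382325 u
Δm = 179.4382325 − 177.89471 = 1.5435225 u
E_B = 1.5435225 × 931.494 = 1437.78 MeV
Per nucleus in joules: 1437.78 MeV × 1.602e-13 J/MeV = 2.3033e-10 J
Per mole: 2.3033e-10 J × 6.022e23 mol⁻¹ = 1.3870e+14 J/mol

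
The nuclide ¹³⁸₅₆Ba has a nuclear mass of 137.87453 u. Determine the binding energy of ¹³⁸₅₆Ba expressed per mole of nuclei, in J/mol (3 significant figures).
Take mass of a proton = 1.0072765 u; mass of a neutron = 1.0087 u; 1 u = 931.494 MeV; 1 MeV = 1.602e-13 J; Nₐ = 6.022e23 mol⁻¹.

The nucleus contains 56 protons and 138 − 56 = 82 neutrons.
Mass of separated nucleons = 56(1.0072765) + 82(1.0087) = 56.4074840 + 82.7134 = 139.1208840 u
The mass defect is 139.1208840 − 137.87453 = 1.2463540 u.
Binding energy = Δm·c² = 1.2463540 × 931.494 MeV/u = 1160.97 MeV
Per nucleus in joules: 1160.97 MeV × 1.602e-13 J/MeV = 1.8599e-10 J
Per mole: 1.8599e-10 J × 6.022e23 mol⁻¹ = 1.1200e+14 J/mol

1.12e+14 J/mol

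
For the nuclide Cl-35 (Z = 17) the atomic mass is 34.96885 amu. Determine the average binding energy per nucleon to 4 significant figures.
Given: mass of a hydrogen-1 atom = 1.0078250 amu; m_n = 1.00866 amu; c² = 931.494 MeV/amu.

8.518 MeV/nucleon

The nucleus contains 17 protons and 35 − 17 = 18 neutrons.
Mass of separated nucleons = 17(1.0078250) + 18(1.00866) = 17.1330250 + 18.15588 = 35.2889050 amu
Δm = 35.2889050 − 34.96885 = 0.3200550 amu
Converting to energy: 0.3200550 amu × 931.494 MeV/amu = 298.129 MeV
Per nucleon: 298.129 / 35 = 8.518 MeV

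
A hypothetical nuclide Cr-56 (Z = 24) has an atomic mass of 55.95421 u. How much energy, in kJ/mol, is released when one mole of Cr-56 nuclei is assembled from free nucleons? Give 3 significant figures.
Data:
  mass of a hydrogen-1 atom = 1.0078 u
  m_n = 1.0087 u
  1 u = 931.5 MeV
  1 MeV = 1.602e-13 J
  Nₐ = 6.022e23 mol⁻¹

With 24 protons and 32 neutrons (A = 56):
Total constituent mass: 24 × 1.0078 + 32 × 1.0087 = 56.4656 u
Δm = 56.4656 − 55.95421 = 0.51139 u
E_B = 0.51139 × 931.5 = 476.360 MeV
Per nucleus in joules: 476.360 MeV × 1.602e-13 J/MeV = 7.6313e-11 J
Per mole: 7.6313e-11 J × 6.022e23 mol⁻¹ = 4.5956e+13 J/mol

4.60e+10 kJ/mol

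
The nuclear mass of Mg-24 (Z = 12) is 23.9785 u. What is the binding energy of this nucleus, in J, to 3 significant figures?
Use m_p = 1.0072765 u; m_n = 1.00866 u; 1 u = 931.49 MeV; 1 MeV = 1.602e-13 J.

Σm = 12·m_p + 12·m_n = 12.0873180 + 12.10392 = 24.1912380 u
Mass defect Δm = 24.1912380 − 23.9785 = 0.2127380 u
Converting to energy: 0.2127380 u × 931.49 MeV/u = 198.163 MeV
In joules: 198.163 MeV × 1.602e-13 J/MeV = 3.1746e-11 J

3.17e-11 J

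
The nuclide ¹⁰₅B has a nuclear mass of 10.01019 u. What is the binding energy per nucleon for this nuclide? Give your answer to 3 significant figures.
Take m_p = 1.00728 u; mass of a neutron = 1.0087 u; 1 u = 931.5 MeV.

6.49 MeV/nucleon

With 5 protons and 5 neutrons (A = 10):
Σm = 5·m_p + 5·m_n = 5.03640 + 5.0435 = 10.07990 u
The mass defect is 10.07990 − 10.01019 = 0.06971 u.
Converting to energy: 0.06971 u × 931.5 MeV/u = 64.9349 MeV
Dividing by A = 10 gives 6.493 MeV per nucleon.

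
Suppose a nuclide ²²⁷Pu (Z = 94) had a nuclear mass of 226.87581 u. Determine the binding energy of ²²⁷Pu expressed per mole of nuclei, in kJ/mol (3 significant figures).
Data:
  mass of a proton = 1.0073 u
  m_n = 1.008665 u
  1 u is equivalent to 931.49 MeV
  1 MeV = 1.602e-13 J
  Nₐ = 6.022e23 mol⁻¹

1.76e+11 kJ/mol

The nucleus contains 94 protons and 227 − 94 = 133 neutrons.
Mass of separated nucleons = 94(1.0073) + 133(1.008665) = 94.6862 + 134.152445 = 228.838645 u
Δm = 228.838645 − 226.87581 = 1.962835 u
E_B = 1.962835 × 931.49 = 1828.36 MeV
Per nucleus in joules: 1828.36 MeV × 1.602e-13 J/MeV = 2.9290e-10 J
Per mole: 2.9290e-10 J × 6.022e23 mol⁻¹ = 1.7638e+14 J/mol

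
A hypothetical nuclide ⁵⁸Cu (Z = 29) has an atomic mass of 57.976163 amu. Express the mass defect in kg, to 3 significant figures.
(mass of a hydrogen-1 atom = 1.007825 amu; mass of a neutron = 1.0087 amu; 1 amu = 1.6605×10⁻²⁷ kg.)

The nucleus contains 29 protons and 58 − 29 = 29 neutrons.
Total constituent mass: 29 × 1.007825 + 29 × 1.0087 = 58.479225 amu
Mass defect Δm = 58.479225 − 57.976163 = 0.503062 amu
In SI units: 0.503062 amu × 1.6605×10⁻²⁷ kg/amu = 8.3533e-28 kg

8.35e-28 kg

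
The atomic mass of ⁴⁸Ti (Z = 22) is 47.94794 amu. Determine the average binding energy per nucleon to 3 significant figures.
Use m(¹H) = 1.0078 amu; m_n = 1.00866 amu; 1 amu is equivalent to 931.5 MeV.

Total constituent mass: 22 × 1.0078 + 26 × 1.00866 = 48.39676 amu
Mass defect Δm = 48.39676 − 47.94794 = 0.44882 amu
Binding energy = Δm·c² = 0.44882 × 931.5 MeV/amu = 418.076 MeV
BE/A = 418.076 MeV / 48 = 8.710 MeV/nucleon

8.71 MeV/nucleon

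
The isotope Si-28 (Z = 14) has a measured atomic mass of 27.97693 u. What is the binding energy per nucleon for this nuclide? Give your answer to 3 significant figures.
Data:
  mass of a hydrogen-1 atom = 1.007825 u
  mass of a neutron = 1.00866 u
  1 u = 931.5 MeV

8.45 MeV/nucleon

Σm = 14·m(¹H) + 14·m_n = 14.109550 + 14.12124 = 28.230790 u
The mass defect is 28.230790 − 27.97693 = 0.253860 u.
Converting to energy: 0.253860 u × 931.5 MeV/u = 236.471 MeV
Per nucleon: 236.471 / 28 = 8.445 MeV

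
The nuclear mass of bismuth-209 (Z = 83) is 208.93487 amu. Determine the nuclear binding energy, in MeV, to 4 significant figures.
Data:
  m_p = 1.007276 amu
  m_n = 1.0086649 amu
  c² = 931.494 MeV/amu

1640 MeV

Mass of separated nucleons = 83(1.007276) + 126(1.0086649) = 83.603908 + 127.0917774 = 210.6956854 amu
The mass defect is 210.6956854 − 208.93487 = 1.7608154 amu.
E_B = 1.7608154 × 931.494 = 1640.19 MeV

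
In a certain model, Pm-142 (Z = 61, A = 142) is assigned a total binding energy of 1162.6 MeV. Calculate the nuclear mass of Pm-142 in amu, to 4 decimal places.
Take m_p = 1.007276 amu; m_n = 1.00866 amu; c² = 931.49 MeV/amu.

Mass defect = 1162.6 MeV / (931.49 MeV/amu) = 1.248108 amu
Constituent mass = 61(1.007276) + 81(1.00866) = 143.145296 amu
Nuclear mass = 143.145296 − 1.248108 = 141.897188 amu ≈ 141.8972 amu (to 4 decimal places)

141.8972 amu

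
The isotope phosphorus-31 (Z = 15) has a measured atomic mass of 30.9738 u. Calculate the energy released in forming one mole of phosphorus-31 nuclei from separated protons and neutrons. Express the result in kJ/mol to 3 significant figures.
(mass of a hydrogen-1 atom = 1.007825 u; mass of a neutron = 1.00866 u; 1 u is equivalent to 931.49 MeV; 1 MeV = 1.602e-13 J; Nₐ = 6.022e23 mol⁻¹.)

Z = 15, so N = A − Z = 31 − 15 = 16.
Σm = 15·m(¹H) + 16·m_n = 15.117375 + 16.13856 = 31.255935 u
Δm = 31.255935 − 30.9738 = 0.282135 u
E_B = 0.282135 × 931.49 = 262.806 MeV
Per nucleus in joules: 262.806 MeV × 1.602e-13 J/MeV = 4.2102e-11 J
Per mole: 4.2102e-11 J × 6.022e23 mol⁻¹ = 2.5354e+13 J/mol

2.54e+10 kJ/mol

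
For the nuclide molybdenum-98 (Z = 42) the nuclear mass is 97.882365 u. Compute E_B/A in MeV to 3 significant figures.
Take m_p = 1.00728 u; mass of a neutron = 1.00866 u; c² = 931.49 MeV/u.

Mass of separated nucleons = 42(1.00728) + 56(1.00866) = 42.30576 + 56.48496 = 98.79072 u
Mass defect Δm = 98.79072 − 97.882365 = 0.908355 u
Converting to energy: 0.908355 u × 931.49 MeV/u = 846.124 MeV
Dividing by A = 98 gives 8.634 MeV per nucleon.

8.63 MeV/nucleon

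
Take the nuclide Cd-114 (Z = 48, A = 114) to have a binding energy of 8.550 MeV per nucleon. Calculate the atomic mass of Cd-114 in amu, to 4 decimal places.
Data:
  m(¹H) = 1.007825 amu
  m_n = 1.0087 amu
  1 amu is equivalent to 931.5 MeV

113.9034 amu

Total binding energy = 114 × 8.550 = 974.700 MeV
Mass defect = 974.700 MeV / (931.5 MeV/amu) = 1.046377 amu
Constituent mass = 48(1.007825) + 66(1.0087) = 114.949800 amu
Atomic mass = 114.949800 − 1.046377 = 113.903423 amu ≈ 113.9034 amu (to 4 decimal places)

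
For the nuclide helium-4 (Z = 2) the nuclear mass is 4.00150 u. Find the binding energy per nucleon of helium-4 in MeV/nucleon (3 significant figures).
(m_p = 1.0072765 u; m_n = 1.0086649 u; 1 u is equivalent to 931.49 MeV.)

7.08 MeV/nucleon

Mass of separated nucleons = 2(1.0072765) + 2(1.0086649) = 2.0145530 + 2.0173298 = 4.0318828 u
The mass defect is 4.0318828 − 4.00150 = 0.0303828 u.
Binding energy = Δm·c² = 0.0303828 × 931.49 MeV/u = 28.3013 MeV
BE/A = 28.3013 MeV / 4 = 7.075 MeV/nucleon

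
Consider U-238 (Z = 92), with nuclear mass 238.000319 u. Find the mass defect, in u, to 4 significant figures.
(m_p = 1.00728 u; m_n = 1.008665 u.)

1.935 u

Z = 92, so N = A − Z = 238 − 92 = 146.
Total constituent mass: 92 × 1.00728 + 146 × 1.008665 = 239.934850 u
The mass defect is 239.934850 − 238.000319 = 1.934531 u.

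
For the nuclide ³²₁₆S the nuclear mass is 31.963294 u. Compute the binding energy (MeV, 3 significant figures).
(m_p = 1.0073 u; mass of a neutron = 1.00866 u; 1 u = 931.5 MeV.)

272 MeV

Z = 16, so N = A − Z = 32 − 16 = 16.
Mass of separated nucleons = 16(1.0073) + 16(1.00866) = 16.1168 + 16.13856 = 32.25536 u
Δm = 32.25536 − 31.963294 = 0.292066 u
E_B = 0.292066 × 931.5 = 272.059 MeV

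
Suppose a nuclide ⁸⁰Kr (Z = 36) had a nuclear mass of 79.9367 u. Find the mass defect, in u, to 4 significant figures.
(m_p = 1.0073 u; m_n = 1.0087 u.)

Z = 36, so N = A − Z = 80 − 36 = 44.
Mass of separated nucleons = 36(1.0073) + 44(1.0087) = 36.2628 + 44.3828 = 80.6456 u
Mass defect Δm = 80.6456 − 79.9367 = 0.7089 u

0.7089 u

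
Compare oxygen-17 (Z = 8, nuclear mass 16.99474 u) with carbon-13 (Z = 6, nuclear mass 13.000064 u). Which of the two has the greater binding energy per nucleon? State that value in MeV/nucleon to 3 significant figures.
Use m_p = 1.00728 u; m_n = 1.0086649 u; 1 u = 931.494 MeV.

oxygen-17: Σm = 8(1.00728) + 9(1.0086649) = 17.1362241 u; Δm = 0.1414841 u; E_B = 131.79 MeV; E_B/A = 7.752 MeV
carbon-13: Σm = 6(1.00728) + 7(1.0086649) = 13.1043343 u; Δm = 0.1042703 u; E_B = 97.127 MeV; E_B/A = 7.471 MeV
oxygen-17 has the higher binding energy per nucleon, so it is the more tightly bound nucleus.

oxygen-17; 7.75 MeV/nucleon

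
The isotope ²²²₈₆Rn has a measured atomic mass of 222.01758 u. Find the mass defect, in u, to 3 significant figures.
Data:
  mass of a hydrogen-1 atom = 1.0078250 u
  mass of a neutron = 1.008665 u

1.83 u

Total constituent mass: 86 × 1.0078250 + 136 × 1.008665 = 223.8513900 u
The mass defect is 223.8513900 − 222.01758 = 1.8338100 u.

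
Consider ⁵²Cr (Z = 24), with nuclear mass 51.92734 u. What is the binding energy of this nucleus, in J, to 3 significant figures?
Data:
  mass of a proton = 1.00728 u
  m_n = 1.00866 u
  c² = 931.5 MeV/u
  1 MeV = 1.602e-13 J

7.31e-11 J

Mass of separated nucleons = 24(1.00728) + 28(1.00866) = 24.17472 + 28.24248 = 52.41720 u
The mass defect is 52.41720 − 51.92734 = 0.48986 u.
Converting to energy: 0.48986 u × 931.5 MeV/u = 456.305 MeV
In joules: 456.305 MeV × 1.602e-13 J/MeV = 7.3100e-11 J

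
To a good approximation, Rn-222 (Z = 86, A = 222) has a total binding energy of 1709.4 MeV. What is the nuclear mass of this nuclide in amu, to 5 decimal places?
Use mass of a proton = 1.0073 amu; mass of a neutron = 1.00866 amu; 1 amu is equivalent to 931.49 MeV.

221.97044 amu

Mass defect = 1709.4 MeV / (931.49 MeV/amu) = 1.8351244 amu
Constituent mass = 86(1.0073) + 136(1.00866) = 223.80556 amu
Nuclear mass = 223.80556 − 1.8351244 = 221.9704356 amu ≈ 221.97044 amu (to 5 decimal places)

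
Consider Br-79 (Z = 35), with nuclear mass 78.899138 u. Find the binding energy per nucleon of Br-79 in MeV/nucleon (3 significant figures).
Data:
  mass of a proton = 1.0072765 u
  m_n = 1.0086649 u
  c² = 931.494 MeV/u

The nucleus contains 35 protons and 79 − 35 = 44 neutrons.
Mass of separated nucleons = 35(1.0072765) + 44(1.0086649) = 35.2546775 + 44.3812556 = 79.6359331 u
The mass defect is 79.6359331 − 78.899138 = 0.7367951 u.
Binding energy = Δm·c² = 0.7367951 × 931.494 MeV/u = 686.320 MeV
Dividing by A = 79 gives 8.688 MeV per nucleon.

8.69 MeV/nucleon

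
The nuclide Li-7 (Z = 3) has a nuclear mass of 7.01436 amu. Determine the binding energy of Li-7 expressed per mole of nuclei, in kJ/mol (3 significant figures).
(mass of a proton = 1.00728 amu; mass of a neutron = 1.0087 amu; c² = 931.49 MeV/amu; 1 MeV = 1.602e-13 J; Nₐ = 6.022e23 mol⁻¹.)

3.80e+09 kJ/mol

With 3 protons and 4 neutrons (A = 7):
Mass of separated nucleons = 3(1.00728) + 4(1.0087) = 3.02184 + 4.0348 = 7.05664 amu
Δm = 7.05664 − 7.01436 = 0.04228 amu
E_B = 0.04228 × 931.49 = 39.3834 MeV
Per nucleus in joules: 39.3834 MeV × 1.602e-13 J/MeV = 6.3092e-12 J
Per mole: 6.3092e-12 J × 6.022e23 mol⁻¹ = 3.7994e+12 J/mol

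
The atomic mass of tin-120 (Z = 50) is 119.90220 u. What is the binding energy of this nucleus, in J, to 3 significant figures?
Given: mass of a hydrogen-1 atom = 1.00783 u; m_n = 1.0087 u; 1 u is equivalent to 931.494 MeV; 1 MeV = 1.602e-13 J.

Z = 50, so N = A − Z = 120 − 50 = 70.
Mass of separated nucleons = 50(1.00783) + 70(1.0087) = 50.39150 + 70.6090 = 121.00050 u
Δm = 121.00050 − 119.90220 = 1.09830 u
Converting to energy: 1.09830 u × 931.494 MeV/u = 1023.06 MeV
In joules: 1023.06 MeV × 1.602e-13 J/MeV = 1.6389e-10 J

1.64e-10 J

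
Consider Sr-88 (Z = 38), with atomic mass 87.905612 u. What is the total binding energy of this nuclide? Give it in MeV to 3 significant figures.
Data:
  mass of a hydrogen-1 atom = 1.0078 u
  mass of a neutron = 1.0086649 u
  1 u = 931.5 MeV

768 MeV

Z = 38, so N = A − Z = 88 − 38 = 50.
Mass of separated nucleons = 38(1.0078) + 50(1.0086649) = 38.2964 + 50.4332450 = 88.7296450 u
Δm = 88.7296450 − 87.905612 = 0.8240330 u
E_B = 0.8240330 × 931.5 = 767.587 MeV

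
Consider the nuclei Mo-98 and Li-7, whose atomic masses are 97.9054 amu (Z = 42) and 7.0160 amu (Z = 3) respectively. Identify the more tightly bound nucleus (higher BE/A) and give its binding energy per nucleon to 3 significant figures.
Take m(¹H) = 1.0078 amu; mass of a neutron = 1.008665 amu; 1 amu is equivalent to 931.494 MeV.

Mo-98; 8.63 MeV/nucleon

Mo-98: Σm = 42(1.0078) + 56(1.008665) = 98.812840 amu; Δm = 0.907440 amu; E_B = 845.27 MeV; E_B/A = 8.625 MeV
Li-7: Σm = 3(1.0078) + 4(1.008665) = 7.058060 amu; Δm = 0.042060 amu; E_B = 39.179 MeV; E_B/A = 5.597 MeV
Mo-98 has the higher binding energy per nucleon, so it is the more tightly bound nucleus.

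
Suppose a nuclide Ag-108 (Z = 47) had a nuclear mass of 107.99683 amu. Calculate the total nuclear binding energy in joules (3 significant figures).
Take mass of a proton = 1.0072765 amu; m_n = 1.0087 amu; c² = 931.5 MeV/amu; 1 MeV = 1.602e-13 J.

Σm = 47·m_p + 61·m_n = 47.3419955 + 61.5307 = 108.8726955 amu
The mass defect is 108.8726955 − 107.99683 = 0.8758655 amu.
Binding energy = Δm·c² = 0.8758655 × 931.5 MeV/amu = 815.869 MeV
In joules: 815.869 MeV × 1.602e-13 J/MeV = 1.3070e-10 J

1.31e-10 J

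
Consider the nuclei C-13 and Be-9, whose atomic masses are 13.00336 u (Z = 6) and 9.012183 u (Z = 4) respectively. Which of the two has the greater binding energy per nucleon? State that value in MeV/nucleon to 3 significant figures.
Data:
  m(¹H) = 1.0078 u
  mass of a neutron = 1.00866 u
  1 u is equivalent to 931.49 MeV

C-13: Σm = 6(1.0078) + 7(1.00866) = 13.10742 u; Δm = 0.10406 u; E_B = 96.931 MeV; E_B/A = 7.456 MeV
Be-9: Σm = 4(1.0078) + 5(1.00866) = 9.07450 u; Δm = 0.062317 u; E_B = 58.048 MeV; E_B/A = 6.450 MeV
C-13 has the higher binding energy per nucleon, so it is the more tightly bound nucleus.

C-13; 7.46 MeV/nucleon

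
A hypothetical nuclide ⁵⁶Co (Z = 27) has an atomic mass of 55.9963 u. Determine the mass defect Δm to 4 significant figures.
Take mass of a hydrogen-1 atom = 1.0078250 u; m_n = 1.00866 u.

0.4661 u

With 27 protons and 29 neutrons (A = 56):
Σm = 27·m(¹H) + 29·m_n = 27.2112750 + 29.25114 = 56.4624150 u
Δm = 56.4624150 − 55.9963 = 0.4661150 u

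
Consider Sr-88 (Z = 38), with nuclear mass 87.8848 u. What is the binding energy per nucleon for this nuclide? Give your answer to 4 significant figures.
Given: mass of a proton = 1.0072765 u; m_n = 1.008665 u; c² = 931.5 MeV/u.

Z = 38, so N = A − Z = 88 − 38 = 50.
Σm = 38·m_p + 50·m_n = 38.2765070 + 50.433250 = 88.7097570 u
Mass defect Δm = 88.7097570 − 87.8848 = 0.8249570 u
E_B = 0.8249570 × 931.5 = 768.447 MeV
Per nucleon: 768.447 / 88 = 8.732 MeV

8.732 MeV/nucleon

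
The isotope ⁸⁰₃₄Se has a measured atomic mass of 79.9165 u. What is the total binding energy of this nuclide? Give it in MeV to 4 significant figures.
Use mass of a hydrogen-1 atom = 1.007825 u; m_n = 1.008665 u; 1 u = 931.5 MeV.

696.9 MeV

With 34 protons and 46 neutrons (A = 80):
Total constituent mass: 34 × 1.007825 + 46 × 1.008665 = 80.664640 u
Δm = 80.664640 − 79.9165 = 0.748140 u
E_B = 0.748140 × 931.5 = 696.892 MeV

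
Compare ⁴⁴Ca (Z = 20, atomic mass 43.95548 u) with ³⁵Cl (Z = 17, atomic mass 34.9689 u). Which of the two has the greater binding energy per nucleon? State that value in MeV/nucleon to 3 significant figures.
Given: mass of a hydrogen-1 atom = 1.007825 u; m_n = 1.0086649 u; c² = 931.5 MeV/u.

⁴⁴Ca: Σm = 20(1.007825) + 24(1.0086649) = 44.3644576 u; Δm = 0.4089776 u; E_B = 380.96 MeV; E_B/A = 8.658 MeV
³⁵Cl: Σm = 17(1.007825) + 18(1.0086649) = 35.2889932 u; Δm = 0.3200932 u; E_B = 298.17 MeV; E_B/A = 8.519 MeV
⁴⁴Ca has the higher binding energy per nucleon, so it is the more tightly bound nucleus.

⁴⁴Ca; 8.66 MeV/nucleon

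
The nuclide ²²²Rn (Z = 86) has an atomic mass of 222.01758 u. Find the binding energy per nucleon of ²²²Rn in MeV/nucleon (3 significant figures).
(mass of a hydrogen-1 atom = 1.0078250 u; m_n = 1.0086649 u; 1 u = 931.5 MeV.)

7.69 MeV/nucleon

With 86 protons and 136 neutrons (A = 222):
Σm = 86·m(¹H) + 136·m_n = 86.6729500 + 137.1784264 = 223.8513764 u
Δm = 223.8513764 − 222.01758 = 1.8337964 u
Binding energy = Δm·c² = 1.8337964 × 931.5 MeV/u = 1708.18 MeV
Per nucleon: 1708.18 / 222 = 7.6945 MeV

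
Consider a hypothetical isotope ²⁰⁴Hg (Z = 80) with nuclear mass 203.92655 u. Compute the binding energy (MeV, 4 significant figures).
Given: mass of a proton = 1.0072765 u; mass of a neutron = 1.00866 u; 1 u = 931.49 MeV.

1611 MeV

The nucleus contains 80 protons and 204 − 80 = 124 neutrons.
Mass of separated nucleons = 80(1.0072765) + 124(1.00866) = 80.5821200 + 125.07384 = 205.6559600 u
The mass defect is 205.6559600 − 203.92655 = 1.7294100 u.
E_B = 1.7294100 × 931.49 = 1610.93 MeV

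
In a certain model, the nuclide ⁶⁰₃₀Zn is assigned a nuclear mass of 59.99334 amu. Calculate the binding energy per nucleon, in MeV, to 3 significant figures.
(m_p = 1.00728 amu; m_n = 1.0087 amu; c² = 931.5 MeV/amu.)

Z = 30, so N = A − Z = 60 − 30 = 30.
Total constituent mass: 30 × 1.00728 + 30 × 1.0087 = 60.47940 amu
Δm = 60.47940 − 59.99334 = 0.48606 amu
Binding energy = Δm·c² = 0.48606 × 931.5 MeV/amu = 452.765 MeV
Per nucleon: 452.765 / 60 = 7.546 MeV

7.55 MeV/nucleon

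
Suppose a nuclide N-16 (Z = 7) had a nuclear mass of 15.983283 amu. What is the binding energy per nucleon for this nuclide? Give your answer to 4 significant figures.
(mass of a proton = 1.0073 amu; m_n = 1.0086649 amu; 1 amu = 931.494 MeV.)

8.488 MeV/nucleon

Total constituent mass: 7 × 1.0073 + 9 × 1.0086649 = 16.1290841 amu
The mass defect is 16.1290841 − 15.983283 = 0.1458011 amu.
Converting to energy: 0.1458011 amu × 931.494 MeV/amu = 135.813 MeV
BE/A = 135.813 MeV / 16 = 8.488 MeV/nucleon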